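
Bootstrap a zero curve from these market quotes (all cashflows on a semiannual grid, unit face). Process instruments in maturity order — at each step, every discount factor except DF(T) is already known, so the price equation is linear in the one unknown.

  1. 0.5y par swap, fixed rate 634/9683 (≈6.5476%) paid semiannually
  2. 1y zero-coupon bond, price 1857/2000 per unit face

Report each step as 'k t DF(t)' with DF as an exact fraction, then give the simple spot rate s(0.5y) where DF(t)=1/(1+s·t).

step 1 [0.5y] swap r/2=317/9683: DF=(1 − 317/9683·(0))/(1+317/9683) = 9683/10000 ≈ 0.968300
step 2 [1y] zero: DF = P = 1857/2000 ≈ 0.928500

1 1/2 9683/10000
2 1 1857/2000
s(0.5y) = (1/(9683/10000) − 1)/(1/2) = 634/9683 ≈ 6.5476%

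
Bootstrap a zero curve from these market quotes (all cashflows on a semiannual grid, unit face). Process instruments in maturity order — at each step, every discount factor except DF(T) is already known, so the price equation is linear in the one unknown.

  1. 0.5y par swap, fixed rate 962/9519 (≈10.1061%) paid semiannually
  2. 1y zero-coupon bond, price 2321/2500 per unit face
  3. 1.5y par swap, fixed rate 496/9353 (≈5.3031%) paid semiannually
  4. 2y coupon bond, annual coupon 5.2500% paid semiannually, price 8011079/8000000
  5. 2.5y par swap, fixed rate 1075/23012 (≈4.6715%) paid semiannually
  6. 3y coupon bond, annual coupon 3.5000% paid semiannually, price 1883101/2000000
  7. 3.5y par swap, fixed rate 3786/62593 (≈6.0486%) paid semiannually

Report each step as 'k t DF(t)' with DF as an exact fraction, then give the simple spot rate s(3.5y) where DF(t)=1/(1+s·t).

1 1/2 9519/10000
2 1 2321/2500
3 3/2 1157/1250
4 2 113/125
5 5/2 357/400
6 3 4231/5000
7 7/2 8107/10000
s(3.5y) = (1/(8107/10000) − 1)/(7/2) = 3786/56749 ≈ 6.6715%

step 1 [0.5y] swap r/2=481/9519: DF=(1 − 481/9519·(0))/(1+481/9519) = 9519/10000 ≈ 0.951900
step 2 [1y] zero: DF = P = 2321/2500 ≈ 0.928400
step 3 [1.5y] swap r/2=248/9353: DF=(1 − 248/9353·(0.951900+0.928400))/(1+248/9353) = 1157/1250 ≈ 0.925600
step 4 [2y] bond c/2=21/800: DF=(8011079/8000000 − 21/800·(0.951900+0.928400+0.925600))/(1+21/800) = 113/125 ≈ 0.904000
step 5 [2.5y] swap r/2=1075/46024: DF=(1 − 1075/46024·(0.951900+0.928400+0.925600+0.904000))/(1+1075/46024) = 357/400 ≈ 0.892500
step 6 [3y] bond c/2=7/400: DF=(1883101/2000000 − 7/400·(0.951900+0.928400+0.925600+0.904000+0.892500))/(1+7/400) = 4231/5000 ≈ 0.846200
step 7 [3.5y] swap r/2=1893/62593: DF=(1 − 1893/62593·(0.951900+0.928400+0.925600+0.904000+0.892500+0.846200))/(1+1893/62593) = 8107/10000 ≈ 0.810700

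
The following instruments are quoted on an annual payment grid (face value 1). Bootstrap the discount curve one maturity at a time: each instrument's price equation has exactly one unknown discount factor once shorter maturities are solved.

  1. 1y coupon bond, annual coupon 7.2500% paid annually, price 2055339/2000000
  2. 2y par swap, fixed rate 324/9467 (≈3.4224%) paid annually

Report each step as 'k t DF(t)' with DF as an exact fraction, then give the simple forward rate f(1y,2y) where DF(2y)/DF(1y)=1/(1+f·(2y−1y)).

1 1 4791/5000
2 2 1169/1250
f(1y,2y) = ((4791/5000)/(1169/1250) − 1)/(1) = 115/4676 ≈ 2.4594%

step 1 [1y] bond c/1=29/400: DF=(2055339/2000000 − 29/400·(0))/(1+29/400) = 4791/5000 ≈ 0.958200
step 2 [2y] swap r/1=324/9467: DF=(1 − 324/9467·(0.958200))/(1+324/9467) = 1169/1250 ≈ 0.935200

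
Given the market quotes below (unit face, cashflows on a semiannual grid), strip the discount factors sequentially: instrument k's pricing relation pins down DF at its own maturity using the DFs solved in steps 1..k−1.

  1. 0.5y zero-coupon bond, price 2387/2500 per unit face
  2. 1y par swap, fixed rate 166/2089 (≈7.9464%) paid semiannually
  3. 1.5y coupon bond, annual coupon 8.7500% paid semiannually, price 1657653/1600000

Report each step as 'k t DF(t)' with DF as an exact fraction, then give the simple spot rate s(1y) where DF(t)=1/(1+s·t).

step 1 [0.5y] zero: DF = P = 2387/2500 ≈ 0.954800
step 2 [1y] swap r/2=83/2089: DF=(1 − 83/2089·(0.954800))/(1+83/2089) = 9253/10000 ≈ 0.925300
step 3 [1.5y] bond c/2=7/160: DF=(1657653/1600000 − 7/160·(0.954800+0.925300))/(1+7/160) = 4569/5000 ≈ 0.913800

1 1/2 2387/2500
2 1 9253/10000
3 3/2 4569/5000
s(1y) = (1/(9253/10000) − 1)/(1) = 747/9253 ≈ 8.0731%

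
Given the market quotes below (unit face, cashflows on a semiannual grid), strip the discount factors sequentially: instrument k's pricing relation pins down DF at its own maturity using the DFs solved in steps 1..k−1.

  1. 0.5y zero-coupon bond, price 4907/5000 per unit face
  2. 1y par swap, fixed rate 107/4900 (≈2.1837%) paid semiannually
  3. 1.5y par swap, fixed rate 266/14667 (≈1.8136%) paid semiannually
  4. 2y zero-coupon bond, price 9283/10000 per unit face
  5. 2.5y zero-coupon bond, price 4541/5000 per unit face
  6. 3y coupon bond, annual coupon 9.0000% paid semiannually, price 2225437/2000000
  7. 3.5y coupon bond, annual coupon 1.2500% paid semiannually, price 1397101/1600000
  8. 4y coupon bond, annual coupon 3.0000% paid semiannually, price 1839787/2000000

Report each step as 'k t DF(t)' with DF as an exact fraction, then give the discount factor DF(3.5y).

step 1 [0.5y] zero: DF = P = 4907/5000 ≈ 0.981400
step 2 [1y] swap r/2=107/9800: DF=(1 − 107/9800·(0.981400))/(1+107/9800) = 4893/5000 ≈ 0.978600
step 3 [1.5y] swap r/2=133/14667: DF=(1 − 133/14667·(0.981400+0.978600))/(1+133/14667) = 4867/5000 ≈ 0.973400
step 4 [2y] zero: DF = P = 9283/10000 ≈ 0.928300
step 5 [2.5y] zero: DF = P = 4541/5000 ≈ 0.908200
step 6 [3y] bond c/2=9/200: DF=(2225437/2000000 − 9/200·(0.981400+0.978600+0.973400+0.928300+0.908200))/(1+9/200) = 4297/5000 ≈ 0.859400
step 7 [3.5y] bond c/2=1/160: DF=(1397101/1600000 − 1/160·(0.981400+0.978600+0.973400+0.928300+0.908200+0.859400))/(1+1/160) = 1041/1250 ≈ 0.832800
step 8 [4y] bond c/2=3/200: DF=(1839787/2000000 − 3/200·(0.981400+0.978600+0.973400+0.928300+0.908200+0.859400+0.832800))/(1+3/200) = 2027/2500 ≈ 0.810800

1 1/2 4907/5000
2 1 4893/5000
3 3/2 4867/5000
4 2 9283/10000
5 5/2 4541/5000
6 3 4297/5000
7 7/2 1041/1250
8 4 2027/2500
DF(3.5y) = 1041/1250 ≈ 0.832800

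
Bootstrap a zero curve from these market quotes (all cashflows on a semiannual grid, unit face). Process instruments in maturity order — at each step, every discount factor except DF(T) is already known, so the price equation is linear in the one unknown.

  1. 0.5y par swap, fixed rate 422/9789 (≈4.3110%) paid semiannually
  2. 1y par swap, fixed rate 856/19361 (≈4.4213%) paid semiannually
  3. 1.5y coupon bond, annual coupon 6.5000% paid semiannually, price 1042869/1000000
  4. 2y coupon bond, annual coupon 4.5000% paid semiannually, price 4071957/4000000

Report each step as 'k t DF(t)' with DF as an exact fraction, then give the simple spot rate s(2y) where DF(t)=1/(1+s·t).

1 1/2 9789/10000
2 1 2393/2500
3 3/2 9491/10000
4 2 9321/10000
s(2y) = (1/(9321/10000) − 1)/(2) = 679/18642 ≈ 3.6423%

step 1 [0.5y] swap r/2=211/9789: DF=(1 − 211/9789·(0))/(1+211/9789) = 9789/10000 ≈ 0.978900
step 2 [1y] swap r/2=428/19361: DF=(1 − 428/19361·(0.978900))/(1+428/19361) = 2393/2500 ≈ 0.957200
step 3 [1.5y] bond c/2=13/400: DF=(1042869/1000000 − 13/400·(0.978900+0.957200))/(1+13/400) = 9491/10000 ≈ 0.949100
step 4 [2y] bond c/2=9/400: DF=(4071957/4000000 − 9/400·(0.978900+0.957200+0.949100))/(1+9/400) = 9321/10000 ≈ 0.932100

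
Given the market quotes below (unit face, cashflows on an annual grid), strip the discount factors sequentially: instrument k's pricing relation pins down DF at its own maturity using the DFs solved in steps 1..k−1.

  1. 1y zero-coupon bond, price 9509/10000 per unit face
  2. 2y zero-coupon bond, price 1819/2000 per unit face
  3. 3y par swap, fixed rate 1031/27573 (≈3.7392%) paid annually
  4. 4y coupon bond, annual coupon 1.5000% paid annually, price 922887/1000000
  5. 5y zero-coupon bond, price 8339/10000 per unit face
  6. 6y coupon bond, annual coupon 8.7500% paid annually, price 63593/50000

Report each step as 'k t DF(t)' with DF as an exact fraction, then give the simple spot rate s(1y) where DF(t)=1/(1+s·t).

step 1 [1y] zero: DF = P = 9509/10000 ≈ 0.950900
step 2 [2y] zero: DF = P = 1819/2000 ≈ 0.909500
step 3 [3y] swap r/1=1031/27573: DF=(1 − 1031/27573·(0.950900+0.909500))/(1+1031/27573) = 8969/10000 ≈ 0.896900
step 4 [4y] bond c/1=3/200: DF=(922887/1000000 − 3/200·(0.950900+0.909500+0.896900))/(1+3/200) = 1737/2000 ≈ 0.868500
step 5 [5y] zero: DF = P = 8339/10000 ≈ 0.833900
step 6 [6y] bond c/1=7/80: DF=(63593/50000 − 7/80·(0.950900+0.909500+0.896900+0.868500+0.833900))/(1+7/80) = 8107/10000 ≈ 0.810700

1 1 9509/10000
2 2 1819/2000
3 3 8969/10000
4 4 1737/2000
5 5 8339/10000
6 6 8107/10000
s(1y) = (1/(9509/10000) − 1)/(1) = 491/9509 ≈ 5.1635%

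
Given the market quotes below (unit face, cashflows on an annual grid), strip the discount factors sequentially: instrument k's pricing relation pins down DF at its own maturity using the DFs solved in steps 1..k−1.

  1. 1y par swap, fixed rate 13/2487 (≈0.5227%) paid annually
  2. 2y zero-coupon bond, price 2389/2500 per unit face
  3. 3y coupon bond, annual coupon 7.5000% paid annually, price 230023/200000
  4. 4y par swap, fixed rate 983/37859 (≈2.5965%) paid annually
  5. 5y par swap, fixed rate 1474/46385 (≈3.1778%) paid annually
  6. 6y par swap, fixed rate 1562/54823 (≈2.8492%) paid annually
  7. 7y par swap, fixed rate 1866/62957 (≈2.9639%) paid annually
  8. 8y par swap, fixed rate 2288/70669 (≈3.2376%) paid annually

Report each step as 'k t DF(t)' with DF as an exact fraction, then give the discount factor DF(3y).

step 1 [1y] swap r/1=13/2487: DF=(1 − 13/2487·(0))/(1+13/2487) = 2487/2500 ≈ 0.994800
step 2 [2y] zero: DF = P = 2389/2500 ≈ 0.955600
step 3 [3y] bond c/1=3/40: DF=(230023/200000 − 3/40·(0.994800+0.955600))/(1+3/40) = 4669/5000 ≈ 0.933800
step 4 [4y] swap r/1=983/37859: DF=(1 − 983/37859·(0.994800+0.955600+0.933800))/(1+983/37859) = 9017/10000 ≈ 0.901700
step 5 [5y] swap r/1=1474/46385: DF=(1 − 1474/46385·(0.994800+0.955600+0.933800+0.901700))/(1+1474/46385) = 4263/5000 ≈ 0.852600
step 6 [6y] swap r/1=1562/54823: DF=(1 − 1562/54823·(0.994800+0.955600+0.933800+0.901700+0.852600))/(1+1562/54823) = 4219/5000 ≈ 0.843800
step 7 [7y] swap r/1=1866/62957: DF=(1 − 1866/62957·(0.994800+0.955600+0.933800+0.901700+0.852600+0.843800))/(1+1866/62957) = 4067/5000 ≈ 0.813400
step 8 [8y] swap r/1=2288/70669: DF=(1 − 2288/70669·(0.994800+0.955600+0.933800+0.901700+0.852600+0.843800+0.813400))/(1+2288/70669) = 482/625 ≈ 0.771200

1 1 2487/2500
2 2 2389/2500
3 3 4669/5000
4 4 9017/10000
5 5 4263/5000
6 6 4219/5000
7 7 4067/5000
8 8 482/625
DF(3y) = 4669/5000 ≈ 0.933800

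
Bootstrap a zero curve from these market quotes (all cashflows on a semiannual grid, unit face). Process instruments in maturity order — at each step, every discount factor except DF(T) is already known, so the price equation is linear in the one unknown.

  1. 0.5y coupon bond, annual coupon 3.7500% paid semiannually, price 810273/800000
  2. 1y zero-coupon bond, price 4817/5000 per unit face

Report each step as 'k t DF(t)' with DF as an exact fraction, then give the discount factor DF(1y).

step 1 [0.5y] bond c/2=3/160: DF=(810273/800000 − 3/160·(0))/(1+3/160) = 4971/5000 ≈ 0.994200
step 2 [1y] zero: DF = P = 4817/5000 ≈ 0.963400

1 1/2 4971/5000
2 1 4817/5000
DF(1y) = 4817/5000 ≈ 0.963400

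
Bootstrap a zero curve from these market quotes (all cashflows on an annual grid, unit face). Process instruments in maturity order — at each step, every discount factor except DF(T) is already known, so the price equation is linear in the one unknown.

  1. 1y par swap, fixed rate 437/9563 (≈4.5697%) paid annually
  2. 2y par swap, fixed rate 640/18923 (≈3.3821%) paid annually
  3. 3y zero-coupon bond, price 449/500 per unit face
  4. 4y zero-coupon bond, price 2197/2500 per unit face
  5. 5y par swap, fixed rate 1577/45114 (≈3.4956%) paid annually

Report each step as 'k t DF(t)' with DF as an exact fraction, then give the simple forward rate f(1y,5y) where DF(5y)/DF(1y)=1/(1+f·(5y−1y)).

step 1 [1y] swap r/1=437/9563: DF=(1 − 437/9563·(0))/(1+437/9563) = 9563/10000 ≈ 0.956300
step 2 [2y] swap r/1=640/18923: DF=(1 − 640/18923·(0.956300))/(1+640/18923) = 117/125 ≈ 0.936000
step 3 [3y] zero: DF = P = 449/500 ≈ 0.898000
step 4 [4y] zero: DF = P = 2197/2500 ≈ 0.878800
step 5 [5y] swap r/1=1577/45114: DF=(1 − 1577/45114·(0.956300+0.936000+0.898000+0.878800))/(1+1577/45114) = 8423/10000 ≈ 0.842300

1 1 9563/10000
2 2 117/125
3 3 449/500
4 4 2197/2500
5 5 8423/10000
f(1y,5y) = ((9563/10000)/(8423/10000) − 1)/(4) = 285/8423 ≈ 3.3836%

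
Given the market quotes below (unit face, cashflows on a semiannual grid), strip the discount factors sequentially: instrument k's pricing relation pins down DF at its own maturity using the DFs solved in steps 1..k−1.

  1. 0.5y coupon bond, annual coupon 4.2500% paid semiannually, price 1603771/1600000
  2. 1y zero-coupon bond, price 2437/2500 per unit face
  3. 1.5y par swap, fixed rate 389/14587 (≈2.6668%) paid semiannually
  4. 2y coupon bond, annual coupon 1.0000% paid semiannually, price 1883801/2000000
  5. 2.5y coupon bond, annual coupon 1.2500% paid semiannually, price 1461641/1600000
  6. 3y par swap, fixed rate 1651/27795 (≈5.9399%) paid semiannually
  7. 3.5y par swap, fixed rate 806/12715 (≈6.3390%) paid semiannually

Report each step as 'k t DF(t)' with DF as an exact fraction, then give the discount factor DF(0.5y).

1 1/2 1963/2000
2 1 2437/2500
3 3/2 9611/10000
4 2 9227/10000
5 5/2 221/250
6 3 8349/10000
7 7/2 1597/2000
DF(0.5y) = 1963/2000 ≈ 0.981500

step 1 [0.5y] bond c/2=17/800: DF=(1603771/1600000 − 17/800·(0))/(1+17/800) = 1963/2000 ≈ 0.981500
step 2 [1y] zero: DF = P = 2437/2500 ≈ 0.974800
step 3 [1.5y] swap r/2=389/29174: DF=(1 − 389/29174·(0.981500+0.974800))/(1+389/29174) = 9611/10000 ≈ 0.961100
step 4 [2y] bond c/2=1/200: DF=(1883801/2000000 − 1/200·(0.981500+0.974800+0.961100))/(1+1/200) = 9227/10000 ≈ 0.922700
step 5 [2.5y] bond c/2=1/160: DF=(1461641/1600000 − 1/160·(0.981500+0.974800+0.961100+0.922700))/(1+1/160) = 221/250 ≈ 0.884000
step 6 [3y] swap r/2=1651/55590: DF=(1 − 1651/55590·(0.981500+0.974800+0.961100+0.922700+0.884000))/(1+1651/55590) = 8349/10000 ≈ 0.834900
step 7 [3.5y] swap r/2=403/12715: DF=(1 − 403/12715·(0.981500+0.974800+0.961100+0.922700+0.884000+0.834900))/(1+403/12715) = 1597/2000 ≈ 0.798500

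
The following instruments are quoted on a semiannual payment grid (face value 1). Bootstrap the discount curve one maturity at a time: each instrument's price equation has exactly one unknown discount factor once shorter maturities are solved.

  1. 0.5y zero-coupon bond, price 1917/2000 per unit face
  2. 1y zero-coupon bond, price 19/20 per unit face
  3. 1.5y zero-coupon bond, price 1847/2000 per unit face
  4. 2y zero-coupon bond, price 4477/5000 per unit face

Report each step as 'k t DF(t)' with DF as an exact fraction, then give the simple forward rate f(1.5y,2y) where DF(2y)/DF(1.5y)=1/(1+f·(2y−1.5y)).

step 1 [0.5y] zero: DF = P = 1917/2000 ≈ 0.958500
step 2 [1y] zero: DF = P = 19/20 ≈ 0.950000
step 3 [1.5y] zero: DF = P = 1847/2000 ≈ 0.923500
step 4 [2y] zero: DF = P = 4477/5000 ≈ 0.895400

1 1/2 1917/2000
2 1 19/20
3 3/2 1847/2000
4 2 4477/5000
f(1.5y,2y) = ((1847/2000)/(4477/5000) − 1)/(1/2) = 281/4477 ≈ 6.2765%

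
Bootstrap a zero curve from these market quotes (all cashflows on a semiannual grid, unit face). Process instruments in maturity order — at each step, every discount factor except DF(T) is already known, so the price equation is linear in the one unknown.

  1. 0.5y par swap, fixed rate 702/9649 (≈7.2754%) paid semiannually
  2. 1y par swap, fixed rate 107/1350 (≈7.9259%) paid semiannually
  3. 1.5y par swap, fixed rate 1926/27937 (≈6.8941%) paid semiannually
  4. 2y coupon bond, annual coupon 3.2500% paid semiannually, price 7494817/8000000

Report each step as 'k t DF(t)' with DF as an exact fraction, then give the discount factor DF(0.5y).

1 1/2 9649/10000
2 1 9251/10000
3 3/2 9037/10000
4 2 2193/2500
DF(0.5y) = 9649/10000 ≈ 0.964900

step 1 [0.5y] swap r/2=351/9649: DF=(1 − 351/9649·(0))/(1+351/9649) = 9649/10000 ≈ 0.964900
step 2 [1y] swap r/2=107/2700: DF=(1 − 107/2700·(0.964900))/(1+107/2700) = 9251/10000 ≈ 0.925100
step 3 [1.5y] swap r/2=963/27937: DF=(1 − 963/27937·(0.964900+0.925100))/(1+963/27937) = 9037/10000 ≈ 0.903700
step 4 [2y] bond c/2=13/800: DF=(7494817/8000000 − 13/800·(0.964900+0.925100+0.903700))/(1+13/800) = 2193/2500 ≈ 0.877200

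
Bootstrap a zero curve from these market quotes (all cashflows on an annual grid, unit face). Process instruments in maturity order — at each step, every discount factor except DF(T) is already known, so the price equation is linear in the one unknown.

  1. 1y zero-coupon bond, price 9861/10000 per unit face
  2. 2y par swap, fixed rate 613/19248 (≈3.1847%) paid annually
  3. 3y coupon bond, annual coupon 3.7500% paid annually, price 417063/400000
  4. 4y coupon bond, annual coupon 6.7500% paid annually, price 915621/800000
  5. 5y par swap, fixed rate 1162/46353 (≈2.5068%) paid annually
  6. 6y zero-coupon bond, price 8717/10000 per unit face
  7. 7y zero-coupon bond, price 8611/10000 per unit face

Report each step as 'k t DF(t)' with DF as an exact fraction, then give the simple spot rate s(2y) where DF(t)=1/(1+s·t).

1 1 9861/10000
2 2 9387/10000
3 3 4677/5000
4 4 8913/10000
5 5 4419/5000
6 6 8717/10000
7 7 8611/10000
s(2y) = (1/(9387/10000) − 1)/(2) = 613/18774 ≈ 3.2652%

step 1 [1y] zero: DF = P = 9861/10000 ≈ 0.986100
step 2 [2y] swap r/1=613/19248: DF=(1 − 613/19248·(0.986100))/(1+613/19248) = 9387/10000 ≈ 0.938700
step 3 [3y] bond c/1=3/80: DF=(417063/400000 − 3/80·(0.986100+0.938700))/(1+3/80) = 4677/5000 ≈ 0.935400
step 4 [4y] bond c/1=27/400: DF=(915621/800000 − 27/400·(0.986100+0.938700+0.935400))/(1+27/400) = 8913/10000 ≈ 0.891300
step 5 [5y] swap r/1=1162/46353: DF=(1 − 1162/46353·(0.986100+0.938700+0.935400+0.891300))/(1+1162/46353) = 4419/5000 ≈ 0.883800
step 6 [6y] zero: DF = P = 8717/10000 ≈ 0.871700
step 7 [7y] zero: DF = P = 8611/10000 ≈ 0.861100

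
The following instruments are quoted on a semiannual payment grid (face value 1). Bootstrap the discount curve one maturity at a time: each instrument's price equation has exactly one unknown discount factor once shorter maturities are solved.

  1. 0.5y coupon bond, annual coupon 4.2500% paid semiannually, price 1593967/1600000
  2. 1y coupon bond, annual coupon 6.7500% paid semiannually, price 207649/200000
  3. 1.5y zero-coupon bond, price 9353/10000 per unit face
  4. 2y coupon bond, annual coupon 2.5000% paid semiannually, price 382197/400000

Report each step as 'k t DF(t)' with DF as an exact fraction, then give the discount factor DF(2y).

step 1 [0.5y] bond c/2=17/800: DF=(1593967/1600000 − 17/800·(0))/(1+17/800) = 1951/2000 ≈ 0.975500
step 2 [1y] bond c/2=27/800: DF=(207649/200000 − 27/800·(0.975500))/(1+27/800) = 389/400 ≈ 0.972500
step 3 [1.5y] zero: DF = P = 9353/10000 ≈ 0.935300
step 4 [2y] bond c/2=1/80: DF=(382197/400000 − 1/80·(0.975500+0.972500+0.935300))/(1+1/80) = 9081/10000 ≈ 0.908100

1 1/2 1951/2000
2 1 389/400
3 3/2 9353/10000
4 2 9081/10000
DF(2y) = 9081/10000 ≈ 0.908100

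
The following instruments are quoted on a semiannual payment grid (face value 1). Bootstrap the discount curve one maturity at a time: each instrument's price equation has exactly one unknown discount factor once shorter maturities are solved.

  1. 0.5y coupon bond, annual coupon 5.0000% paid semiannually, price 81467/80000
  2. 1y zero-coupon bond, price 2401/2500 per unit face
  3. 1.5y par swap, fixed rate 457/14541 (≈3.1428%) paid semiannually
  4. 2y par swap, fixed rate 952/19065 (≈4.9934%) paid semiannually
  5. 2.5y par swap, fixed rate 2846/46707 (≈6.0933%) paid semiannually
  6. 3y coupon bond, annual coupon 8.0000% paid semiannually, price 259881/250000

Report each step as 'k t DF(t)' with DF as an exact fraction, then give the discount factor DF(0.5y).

step 1 [0.5y] bond c/2=1/40: DF=(81467/80000 − 1/40·(0))/(1+1/40) = 1987/2000 ≈ 0.993500
step 2 [1y] zero: DF = P = 2401/2500 ≈ 0.960400
step 3 [1.5y] swap r/2=457/29082: DF=(1 − 457/29082·(0.993500+0.960400))/(1+457/29082) = 9543/10000 ≈ 0.954300
step 4 [2y] swap r/2=476/19065: DF=(1 − 476/19065·(0.993500+0.960400+0.954300))/(1+476/19065) = 1131/1250 ≈ 0.904800
step 5 [2.5y] swap r/2=1423/46707: DF=(1 − 1423/46707·(0.993500+0.960400+0.954300+0.904800))/(1+1423/46707) = 8577/10000 ≈ 0.857700
step 6 [3y] bond c/2=1/25: DF=(259881/250000 − 1/25·(0.993500+0.960400+0.954300+0.904800+0.857700))/(1+1/25) = 8199/10000 ≈ 0.819900

1 1/2 1987/2000
2 1 2401/2500
3 3/2 9543/10000
4 2 1131/1250
5 5/2 8577/10000
6 3 8199/10000
DF(0.5y) = 1987/2000 ≈ 0.993500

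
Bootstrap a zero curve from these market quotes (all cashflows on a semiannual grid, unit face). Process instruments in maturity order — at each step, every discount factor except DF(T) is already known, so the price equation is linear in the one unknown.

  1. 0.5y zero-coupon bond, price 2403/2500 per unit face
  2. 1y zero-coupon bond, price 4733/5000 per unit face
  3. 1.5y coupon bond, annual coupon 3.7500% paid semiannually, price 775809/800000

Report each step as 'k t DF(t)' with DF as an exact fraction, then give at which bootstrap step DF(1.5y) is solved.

1 1/2 2403/2500
2 1 4733/5000
3 3/2 573/625
DF(1.5y) is solved at step 3

step 1 [0.5y] zero: DF = P = 2403/2500 ≈ 0.961200
step 2 [1y] zero: DF = P = 4733/5000 ≈ 0.946600
step 3 [1.5y] bond c/2=3/160: DF=(775809/800000 − 3/160·(0.961200+0.946600))/(1+3/160) = 573/625 ≈ 0.916800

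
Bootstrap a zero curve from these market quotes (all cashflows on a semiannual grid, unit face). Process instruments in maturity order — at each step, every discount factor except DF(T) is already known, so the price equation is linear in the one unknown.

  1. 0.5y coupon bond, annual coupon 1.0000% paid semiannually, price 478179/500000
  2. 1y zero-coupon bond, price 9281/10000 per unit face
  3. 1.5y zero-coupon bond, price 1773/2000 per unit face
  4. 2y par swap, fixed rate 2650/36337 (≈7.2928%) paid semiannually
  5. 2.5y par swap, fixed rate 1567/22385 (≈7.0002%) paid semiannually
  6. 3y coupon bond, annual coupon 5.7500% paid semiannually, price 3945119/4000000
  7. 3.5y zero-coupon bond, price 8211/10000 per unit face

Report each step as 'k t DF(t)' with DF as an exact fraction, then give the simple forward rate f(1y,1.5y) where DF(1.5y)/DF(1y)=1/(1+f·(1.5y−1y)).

1 1/2 2379/2500
2 1 9281/10000
3 3/2 1773/2000
4 2 347/400
5 5/2 8433/10000
6 3 521/625
7 7/2 8211/10000
f(1y,1.5y) = ((9281/10000)/(1773/2000) − 1)/(1/2) = 832/8865 ≈ 9.3852%

step 1 [0.5y] bond c/2=1/200: DF=(478179/500000 − 1/200·(0))/(1+1/200) = 2379/2500 ≈ 0.951600
step 2 [1y] zero: DF = P = 9281/10000 ≈ 0.928100
step 3 [1.5y] zero: DF = P = 1773/2000 ≈ 0.886500
step 4 [2y] swap r/2=1325/36337: DF=(1 − 1325/36337·(0.951600+0.928100+0.886500))/(1+1325/36337) = 347/400 ≈ 0.867500
step 5 [2.5y] swap r/2=1567/44770: DF=(1 − 1567/44770·(0.951600+0.928100+0.886500+0.867500))/(1+1567/44770) = 8433/10000 ≈ 0.843300
step 6 [3y] bond c/2=23/800: DF=(3945119/4000000 − 23/800·(0.951600+0.928100+0.886500+0.867500+0.843300))/(1+23/800) = 521/625 ≈ 0.833600
step 7 [3.5y] zero: DF = P = 8211/10000 ≈ 0.821100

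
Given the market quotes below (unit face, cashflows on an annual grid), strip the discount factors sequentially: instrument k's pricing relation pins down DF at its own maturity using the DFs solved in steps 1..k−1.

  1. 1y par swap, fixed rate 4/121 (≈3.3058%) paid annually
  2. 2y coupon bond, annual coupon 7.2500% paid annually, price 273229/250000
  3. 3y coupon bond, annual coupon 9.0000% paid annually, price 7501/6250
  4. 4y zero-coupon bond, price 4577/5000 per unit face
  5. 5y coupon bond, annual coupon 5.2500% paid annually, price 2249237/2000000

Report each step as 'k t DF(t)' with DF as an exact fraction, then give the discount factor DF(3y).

step 1 [1y] swap r/1=4/121: DF=(1 − 4/121·(0))/(1+4/121) = 121/125 ≈ 0.968000
step 2 [2y] bond c/1=29/400: DF=(273229/250000 − 29/400·(0.968000))/(1+29/400) = 596/625 ≈ 0.953600
step 3 [3y] bond c/1=9/100: DF=(7501/6250 − 9/100·(0.968000+0.953600))/(1+9/100) = 589/625 ≈ 0.942400
step 4 [4y] zero: DF = P = 4577/5000 ≈ 0.915400
step 5 [5y] bond c/1=21/400: DF=(2249237/2000000 − 21/400·(0.968000+0.953600+0.942400+0.915400))/(1+21/400) = 22/25 ≈ 0.880000

1 1 121/125
2 2 596/625
3 3 589/625
4 4 4577/5000
5 5 22/25
DF(3y) = 589/625 ≈ 0.942400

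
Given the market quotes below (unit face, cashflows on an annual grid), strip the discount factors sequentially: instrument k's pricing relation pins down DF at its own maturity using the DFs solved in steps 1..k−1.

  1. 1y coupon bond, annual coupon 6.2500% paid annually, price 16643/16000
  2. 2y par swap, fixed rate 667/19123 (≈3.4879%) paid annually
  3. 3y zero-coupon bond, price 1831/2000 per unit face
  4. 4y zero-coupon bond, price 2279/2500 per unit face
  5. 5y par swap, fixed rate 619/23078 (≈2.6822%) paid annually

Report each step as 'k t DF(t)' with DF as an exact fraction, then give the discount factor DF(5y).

step 1 [1y] bond c/1=1/16: DF=(16643/16000 − 1/16·(0))/(1+1/16) = 979/1000 ≈ 0.979000
step 2 [2y] swap r/1=667/19123: DF=(1 − 667/19123·(0.979000))/(1+667/19123) = 9333/10000 ≈ 0.933300
step 3 [3y] zero: DF = P = 1831/2000 ≈ 0.915500
step 4 [4y] zero: DF = P = 2279/2500 ≈ 0.911600
step 5 [5y] swap r/1=619/23078: DF=(1 − 619/23078·(0.979000+0.933300+0.915500+0.911600))/(1+619/23078) = 4381/5000 ≈ 0.876200

1 1 979/1000
2 2 9333/10000
3 3 1831/2000
4 4 2279/2500
5 5 4381/5000
DF(5y) = 4381/5000 ≈ 0.876200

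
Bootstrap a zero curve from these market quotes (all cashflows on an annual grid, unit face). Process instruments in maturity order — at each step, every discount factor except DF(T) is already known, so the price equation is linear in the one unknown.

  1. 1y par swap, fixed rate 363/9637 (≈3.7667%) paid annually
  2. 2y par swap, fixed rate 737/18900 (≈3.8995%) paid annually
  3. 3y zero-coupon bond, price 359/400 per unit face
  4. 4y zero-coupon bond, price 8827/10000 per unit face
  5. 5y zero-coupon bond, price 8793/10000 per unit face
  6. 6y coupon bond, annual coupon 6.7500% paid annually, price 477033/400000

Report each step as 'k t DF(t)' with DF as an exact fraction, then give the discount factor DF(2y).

step 1 [1y] swap r/1=363/9637: DF=(1 − 363/9637·(0))/(1+363/9637) = 9637/10000 ≈ 0.963700
step 2 [2y] swap r/1=737/18900: DF=(1 − 737/18900·(0.963700))/(1+737/18900) = 9263/10000 ≈ 0.926300
step 3 [3y] zero: DF = P = 359/400 ≈ 0.897500
step 4 [4y] zero: DF = P = 8827/10000 ≈ 0.882700
step 5 [5y] zero: DF = P = 8793/10000 ≈ 0.879300
step 6 [6y] bond c/1=27/400: DF=(477033/400000 − 27/400·(0.963700+0.926300+0.897500+0.882700+0.879300))/(1+27/400) = 1659/2000 ≈ 0.829500

1 1 9637/10000
2 2 9263/10000
3 3 359/400
4 4 8827/10000
5 5 8793/10000
6 6 1659/2000
DF(2y) = 9263/10000 ≈ 0.926300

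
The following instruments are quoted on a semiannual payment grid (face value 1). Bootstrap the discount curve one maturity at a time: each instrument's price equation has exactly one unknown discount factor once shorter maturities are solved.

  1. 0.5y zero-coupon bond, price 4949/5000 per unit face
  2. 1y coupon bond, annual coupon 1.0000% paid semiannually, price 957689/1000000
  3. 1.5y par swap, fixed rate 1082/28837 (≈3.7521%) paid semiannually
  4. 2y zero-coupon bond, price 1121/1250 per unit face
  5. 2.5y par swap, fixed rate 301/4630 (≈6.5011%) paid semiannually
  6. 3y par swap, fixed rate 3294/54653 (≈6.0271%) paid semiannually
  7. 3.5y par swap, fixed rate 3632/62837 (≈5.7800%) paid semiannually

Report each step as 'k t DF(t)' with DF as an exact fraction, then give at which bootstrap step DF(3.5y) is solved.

step 1 [0.5y] zero: DF = P = 4949/5000 ≈ 0.989800
step 2 [1y] bond c/2=1/200: DF=(957689/1000000 − 1/200·(0.989800))/(1+1/200) = 237/250 ≈ 0.948000
step 3 [1.5y] swap r/2=541/28837: DF=(1 − 541/28837·(0.989800+0.948000))/(1+541/28837) = 9459/10000 ≈ 0.945900
step 4 [2y] zero: DF = P = 1121/1250 ≈ 0.896800
step 5 [2.5y] swap r/2=301/9260: DF=(1 − 301/9260·(0.989800+0.948000+0.945900+0.896800))/(1+301/9260) = 1699/2000 ≈ 0.849500
step 6 [3y] swap r/2=1647/54653: DF=(1 − 1647/54653·(0.989800+0.948000+0.945900+0.896800+0.849500))/(1+1647/54653) = 8353/10000 ≈ 0.835300
step 7 [3.5y] swap r/2=1816/62837: DF=(1 − 1816/62837·(0.989800+0.948000+0.945900+0.896800+0.849500+0.835300))/(1+1816/62837) = 1023/1250 ≈ 0.818400

1 1/2 4949/5000
2 1 237/250
3 3/2 9459/10000
4 2 1121/1250
5 5/2 1699/2000
6 3 8353/10000
7 7/2 1023/1250
DF(3.5y) is solved at step 7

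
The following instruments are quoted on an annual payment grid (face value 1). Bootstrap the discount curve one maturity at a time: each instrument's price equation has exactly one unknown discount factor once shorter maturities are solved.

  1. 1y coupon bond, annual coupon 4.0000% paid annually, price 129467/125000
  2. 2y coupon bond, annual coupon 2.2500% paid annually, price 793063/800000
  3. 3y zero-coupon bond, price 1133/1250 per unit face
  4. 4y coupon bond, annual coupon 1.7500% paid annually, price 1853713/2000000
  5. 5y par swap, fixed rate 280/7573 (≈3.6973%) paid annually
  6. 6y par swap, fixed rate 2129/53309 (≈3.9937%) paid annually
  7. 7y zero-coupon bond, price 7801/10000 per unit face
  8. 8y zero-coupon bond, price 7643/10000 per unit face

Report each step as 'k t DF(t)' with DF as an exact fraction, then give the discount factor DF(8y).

1 1 9959/10000
2 2 2369/2500
3 3 1133/1250
4 4 8619/10000
5 5 104/125
6 6 7871/10000
7 7 7801/10000
8 8 7643/10000
DF(8y) = 7643/10000 ≈ 0.764300

step 1 [1y] bond c/1=1/25: DF=(129467/125000 − 1/25·(0))/(1+1/25) = 9959/10000 ≈ 0.995900
step 2 [2y] bond c/1=9/400: DF=(793063/800000 − 9/400·(0.995900))/(1+9/400) = 2369/2500 ≈ 0.947600
step 3 [3y] zero: DF = P = 1133/1250 ≈ 0.906400
step 4 [4y] bond c/1=7/400: DF=(1853713/2000000 − 7/400·(0.995900+0.947600+0.906400))/(1+7/400) = 8619/10000 ≈ 0.861900
step 5 [5y] swap r/1=280/7573: DF=(1 − 280/7573·(0.995900+0.947600+0.906400+0.861900))/(1+280/7573) = 104/125 ≈ 0.832000
step 6 [6y] swap r/1=2129/53309: DF=(1 − 2129/53309·(0.995900+0.947600+0.906400+0.861900+0.832000))/(1+2129/53309) = 7871/10000 ≈ 0.787100
step 7 [7y] zero: DF = P = 7801/10000 ≈ 0.780100
step 8 [8y] zero: DF = P = 7643/10000 ≈ 0.764300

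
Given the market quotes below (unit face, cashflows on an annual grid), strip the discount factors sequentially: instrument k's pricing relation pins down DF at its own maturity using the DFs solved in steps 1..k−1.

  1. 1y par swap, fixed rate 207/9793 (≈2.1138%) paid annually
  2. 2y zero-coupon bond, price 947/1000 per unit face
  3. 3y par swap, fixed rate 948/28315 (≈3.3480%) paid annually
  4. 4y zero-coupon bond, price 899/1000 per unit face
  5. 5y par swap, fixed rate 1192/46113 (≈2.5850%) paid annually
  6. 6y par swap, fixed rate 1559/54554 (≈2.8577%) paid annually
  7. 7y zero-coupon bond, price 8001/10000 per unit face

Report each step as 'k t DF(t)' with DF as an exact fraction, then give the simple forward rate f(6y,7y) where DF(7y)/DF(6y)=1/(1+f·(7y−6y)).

1 1 9793/10000
2 2 947/1000
3 3 2263/2500
4 4 899/1000
5 5 1101/1250
6 6 8441/10000
7 7 8001/10000
f(6y,7y) = ((8441/10000)/(8001/10000) − 1)/(1) = 440/8001 ≈ 5.4993%

step 1 [1y] swap r/1=207/9793: DF=(1 − 207/9793·(0))/(1+207/9793) = 9793/10000 ≈ 0.979300
step 2 [2y] zero: DF = P = 947/1000 ≈ 0.947000
step 3 [3y] swap r/1=948/28315: DF=(1 − 948/28315·(0.979300+0.947000))/(1+948/28315) = 2263/2500 ≈ 0.905200
step 4 [4y] zero: DF = P = 899/1000 ≈ 0.899000
step 5 [5y] swap r/1=1192/46113: DF=(1 − 1192/46113·(0.979300+0.947000+0.905200+0.899000))/(1+1192/46113) = 1101/1250 ≈ 0.880800
step 6 [6y] swap r/1=1559/54554: DF=(1 − 1559/54554·(0.979300+0.947000+0.905200+0.899000+0.880800))/(1+1559/54554) = 8441/10000 ≈ 0.844100
step 7 [7y] zero: DF = P = 8001/10000 ≈ 0.800100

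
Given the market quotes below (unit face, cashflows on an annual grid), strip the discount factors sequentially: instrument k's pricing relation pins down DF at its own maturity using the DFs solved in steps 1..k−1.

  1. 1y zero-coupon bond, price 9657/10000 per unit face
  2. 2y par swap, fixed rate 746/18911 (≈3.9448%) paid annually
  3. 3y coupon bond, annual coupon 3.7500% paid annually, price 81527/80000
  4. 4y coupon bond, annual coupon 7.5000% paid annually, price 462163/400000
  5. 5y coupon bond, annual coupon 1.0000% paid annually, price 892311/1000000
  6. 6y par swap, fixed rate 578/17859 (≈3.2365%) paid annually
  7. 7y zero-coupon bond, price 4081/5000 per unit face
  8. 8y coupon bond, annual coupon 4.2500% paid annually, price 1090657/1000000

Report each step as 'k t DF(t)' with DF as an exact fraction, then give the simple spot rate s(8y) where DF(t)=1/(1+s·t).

1 1 9657/10000
2 2 4627/5000
3 3 9139/10000
4 4 8791/10000
5 5 847/1000
6 6 4133/5000
7 7 4081/5000
8 8 1589/2000
s(8y) = (1/(1589/2000) − 1)/(8) = 411/12712 ≈ 3.2332%

step 1 [1y] zero: DF = P = 9657/10000 ≈ 0.965700
step 2 [2y] swap r/1=746/18911: DF=(1 − 746/18911·(0.965700))/(1+746/18911) = 4627/5000 ≈ 0.925400
step 3 [3y] bond c/1=3/80: DF=(81527/80000 − 3/80·(0.965700+0.925400))/(1+3/80) = 9139/10000 ≈ 0.913900
step 4 [4y] bond c/1=3/40: DF=(462163/400000 − 3/40·(0.965700+0.925400+0.913900))/(1+3/40) = 8791/10000 ≈ 0.879100
step 5 [5y] bond c/1=1/100: DF=(892311/1000000 − 1/100·(0.965700+0.925400+0.913900+0.879100))/(1+1/100) = 847/1000 ≈ 0.847000
step 6 [6y] swap r/1=578/17859: DF=(1 − 578/17859·(0.965700+0.925400+0.913900+0.879100+0.847000))/(1+578/17859) = 4133/5000 ≈ 0.826600
step 7 [7y] zero: DF = P = 4081/5000 ≈ 0.816200
step 8 [8y] bond c/1=17/400: DF=(1090657/1000000 − 17/400·(0.965700+0.925400+0.913900+0.879100+0.847000+0.826600+0.816200))/(1+17/400) = 1589/2000 ≈ 0.794500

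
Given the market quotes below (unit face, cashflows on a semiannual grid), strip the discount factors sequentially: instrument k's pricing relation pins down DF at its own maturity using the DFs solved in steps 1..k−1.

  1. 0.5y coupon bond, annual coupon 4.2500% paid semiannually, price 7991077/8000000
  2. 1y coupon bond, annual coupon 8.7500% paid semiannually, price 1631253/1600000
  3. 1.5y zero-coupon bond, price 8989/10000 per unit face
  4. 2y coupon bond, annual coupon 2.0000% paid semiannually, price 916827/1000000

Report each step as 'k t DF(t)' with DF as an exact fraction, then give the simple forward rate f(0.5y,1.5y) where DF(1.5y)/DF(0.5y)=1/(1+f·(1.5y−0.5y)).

step 1 [0.5y] bond c/2=17/800: DF=(7991077/8000000 − 17/800·(0))/(1+17/800) = 9781/10000 ≈ 0.978100
step 2 [1y] bond c/2=7/160: DF=(1631253/1600000 − 7/160·(0.978100))/(1+7/160) = 4679/5000 ≈ 0.935800
step 3 [1.5y] zero: DF = P = 8989/10000 ≈ 0.898900
step 4 [2y] bond c/2=1/100: DF=(916827/1000000 − 1/100·(0.978100+0.935800+0.898900))/(1+1/100) = 8799/10000 ≈ 0.879900

1 1/2 9781/10000
2 1 4679/5000
3 3/2 8989/10000
4 2 8799/10000
f(0.5y,1.5y) = ((9781/10000)/(8989/10000) − 1)/(1) = 792/8989 ≈ 8.8108%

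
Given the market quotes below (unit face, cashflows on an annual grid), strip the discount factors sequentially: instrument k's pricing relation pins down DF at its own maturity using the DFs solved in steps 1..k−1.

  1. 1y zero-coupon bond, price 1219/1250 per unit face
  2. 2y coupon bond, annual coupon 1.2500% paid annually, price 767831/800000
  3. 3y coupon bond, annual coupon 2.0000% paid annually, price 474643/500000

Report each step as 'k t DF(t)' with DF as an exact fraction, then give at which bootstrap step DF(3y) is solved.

step 1 [1y] zero: DF = P = 1219/1250 ≈ 0.975200
step 2 [2y] bond c/1=1/80: DF=(767831/800000 − 1/80·(0.975200))/(1+1/80) = 9359/10000 ≈ 0.935900
step 3 [3y] bond c/1=1/50: DF=(474643/500000 − 1/50·(0.975200+0.935900))/(1+1/50) = 2233/2500 ≈ 0.893200

1 1 1219/1250
2 2 9359/10000
3 3 2233/2500
DF(3y) is solved at step 3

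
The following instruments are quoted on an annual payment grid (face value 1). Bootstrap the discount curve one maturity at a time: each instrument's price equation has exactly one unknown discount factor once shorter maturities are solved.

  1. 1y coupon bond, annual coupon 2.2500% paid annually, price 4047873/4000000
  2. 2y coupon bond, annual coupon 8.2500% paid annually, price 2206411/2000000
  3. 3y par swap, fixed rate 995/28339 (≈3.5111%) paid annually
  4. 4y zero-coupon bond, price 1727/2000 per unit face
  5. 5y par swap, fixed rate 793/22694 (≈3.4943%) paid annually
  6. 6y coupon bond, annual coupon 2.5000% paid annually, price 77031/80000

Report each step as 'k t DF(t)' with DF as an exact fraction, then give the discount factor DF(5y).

step 1 [1y] bond c/1=9/400: DF=(4047873/4000000 − 9/400·(0))/(1+9/400) = 9897/10000 ≈ 0.989700
step 2 [2y] bond c/1=33/400: DF=(2206411/2000000 − 33/400·(0.989700))/(1+33/400) = 9437/10000 ≈ 0.943700
step 3 [3y] swap r/1=995/28339: DF=(1 − 995/28339·(0.989700+0.943700))/(1+995/28339) = 1801/2000 ≈ 0.900500
step 4 [4y] zero: DF = P = 1727/2000 ≈ 0.863500
step 5 [5y] swap r/1=793/22694: DF=(1 − 793/22694·(0.989700+0.943700+0.900500+0.863500))/(1+793/22694) = 4207/5000 ≈ 0.841400
step 6 [6y] bond c/1=1/40: DF=(77031/80000 − 1/40·(0.989700+0.943700+0.900500+0.863500+0.841400))/(1+1/40) = 8287/10000 ≈ 0.828700

1 1 9897/10000
2 2 9437/10000
3 3 1801/2000
4 4 1727/2000
5 5 4207/5000
6 6 8287/10000
DF(5y) = 4207/5000 ≈ 0.841400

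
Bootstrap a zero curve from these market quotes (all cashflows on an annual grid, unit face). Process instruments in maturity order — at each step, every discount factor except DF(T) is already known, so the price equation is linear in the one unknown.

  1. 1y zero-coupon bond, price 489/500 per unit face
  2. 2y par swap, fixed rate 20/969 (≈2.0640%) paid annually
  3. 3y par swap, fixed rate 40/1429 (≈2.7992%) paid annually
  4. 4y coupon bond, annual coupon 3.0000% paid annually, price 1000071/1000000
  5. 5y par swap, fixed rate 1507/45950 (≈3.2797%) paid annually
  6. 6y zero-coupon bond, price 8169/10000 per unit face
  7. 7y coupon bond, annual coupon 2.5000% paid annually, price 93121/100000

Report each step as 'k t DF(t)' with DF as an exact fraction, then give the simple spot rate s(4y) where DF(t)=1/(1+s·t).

1 1 489/500
2 2 24/25
3 3 23/25
4 4 8877/10000
5 5 8493/10000
6 6 8169/10000
7 7 1553/2000
s(4y) = (1/(8877/10000) − 1)/(4) = 1123/35508 ≈ 3.1627%

step 1 [1y] zero: DF = P = 489/500 ≈ 0.978000
step 2 [2y] swap r/1=20/969: DF=(1 − 20/969·(0.978000))/(1+20/969) = 24/25 ≈ 0.960000
step 3 [3y] swap r/1=40/1429: DF=(1 − 40/1429·(0.978000+0.960000))/(1+40/1429) = 23/25 ≈ 0.920000
step 4 [4y] bond c/1=3/100: DF=(1000071/1000000 − 3/100·(0.978000+0.960000+0.920000))/(1+3/100) = 8877/10000 ≈ 0.887700
step 5 [5y] swap r/1=1507/45950: DF=(1 − 1507/45950·(0.978000+0.960000+0.920000+0.887700))/(1+1507/45950) = 8493/10000 ≈ 0.849300
step 6 [6y] zero: DF = P = 8169/10000 ≈ 0.816900
step 7 [7y] bond c/1=1/40: DF=(93121/100000 − 1/40·(0.978000+0.960000+0.920000+0.887700+0.849300+0.816900))/(1+1/40) = 1553/2000 ≈ 0.776500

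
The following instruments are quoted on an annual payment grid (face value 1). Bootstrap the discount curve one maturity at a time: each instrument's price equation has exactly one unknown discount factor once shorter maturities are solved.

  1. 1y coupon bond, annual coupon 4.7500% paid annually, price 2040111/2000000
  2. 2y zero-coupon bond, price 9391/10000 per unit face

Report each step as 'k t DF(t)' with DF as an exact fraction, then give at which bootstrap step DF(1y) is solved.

1 1 4869/5000
2 2 9391/10000
DF(1y) is solved at step 1

step 1 [1y] bond c/1=19/400: DF=(2040111/2000000 − 19/400·(0))/(1+19/400) = 4869/5000 ≈ 0.973800
step 2 [2y] zero: DF = P = 9391/10000 ≈ 0.939100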